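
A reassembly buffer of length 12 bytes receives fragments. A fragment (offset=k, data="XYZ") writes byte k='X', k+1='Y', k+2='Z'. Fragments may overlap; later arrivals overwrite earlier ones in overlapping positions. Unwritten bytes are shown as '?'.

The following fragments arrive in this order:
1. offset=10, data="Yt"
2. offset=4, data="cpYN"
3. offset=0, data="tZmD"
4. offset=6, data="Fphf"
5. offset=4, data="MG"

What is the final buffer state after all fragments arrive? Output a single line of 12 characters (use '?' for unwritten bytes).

Fragment 1: offset=10 data="Yt" -> buffer=??????????Yt
Fragment 2: offset=4 data="cpYN" -> buffer=????cpYN??Yt
Fragment 3: offset=0 data="tZmD" -> buffer=tZmDcpYN??Yt
Fragment 4: offset=6 data="Fphf" -> buffer=tZmDcpFphfYt
Fragment 5: offset=4 data="MG" -> buffer=tZmDMGFphfYt

Answer: tZmDMGFphfYt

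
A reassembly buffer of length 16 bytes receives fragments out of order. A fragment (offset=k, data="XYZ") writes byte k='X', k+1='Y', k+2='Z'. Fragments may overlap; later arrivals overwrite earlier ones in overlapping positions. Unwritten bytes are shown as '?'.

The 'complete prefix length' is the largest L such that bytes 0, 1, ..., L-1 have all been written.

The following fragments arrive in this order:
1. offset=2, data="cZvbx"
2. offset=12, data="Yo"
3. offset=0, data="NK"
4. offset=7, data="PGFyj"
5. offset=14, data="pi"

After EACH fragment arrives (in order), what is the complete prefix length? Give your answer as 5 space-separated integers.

Answer: 0 0 7 14 16

Derivation:
Fragment 1: offset=2 data="cZvbx" -> buffer=??cZvbx????????? -> prefix_len=0
Fragment 2: offset=12 data="Yo" -> buffer=??cZvbx?????Yo?? -> prefix_len=0
Fragment 3: offset=0 data="NK" -> buffer=NKcZvbx?????Yo?? -> prefix_len=7
Fragment 4: offset=7 data="PGFyj" -> buffer=NKcZvbxPGFyjYo?? -> prefix_len=14
Fragment 5: offset=14 data="pi" -> buffer=NKcZvbxPGFyjYopi -> prefix_len=16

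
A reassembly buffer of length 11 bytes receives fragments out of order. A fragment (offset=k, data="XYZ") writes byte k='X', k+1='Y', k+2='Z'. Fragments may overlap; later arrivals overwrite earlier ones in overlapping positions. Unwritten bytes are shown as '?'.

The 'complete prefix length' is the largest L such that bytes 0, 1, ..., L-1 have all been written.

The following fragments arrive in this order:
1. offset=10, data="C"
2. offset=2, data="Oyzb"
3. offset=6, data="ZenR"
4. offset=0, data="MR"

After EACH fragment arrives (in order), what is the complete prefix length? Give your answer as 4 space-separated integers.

Fragment 1: offset=10 data="C" -> buffer=??????????C -> prefix_len=0
Fragment 2: offset=2 data="Oyzb" -> buffer=??Oyzb????C -> prefix_len=0
Fragment 3: offset=6 data="ZenR" -> buffer=??OyzbZenRC -> prefix_len=0
Fragment 4: offset=0 data="MR" -> buffer=MROyzbZenRC -> prefix_len=11

Answer: 0 0 0 11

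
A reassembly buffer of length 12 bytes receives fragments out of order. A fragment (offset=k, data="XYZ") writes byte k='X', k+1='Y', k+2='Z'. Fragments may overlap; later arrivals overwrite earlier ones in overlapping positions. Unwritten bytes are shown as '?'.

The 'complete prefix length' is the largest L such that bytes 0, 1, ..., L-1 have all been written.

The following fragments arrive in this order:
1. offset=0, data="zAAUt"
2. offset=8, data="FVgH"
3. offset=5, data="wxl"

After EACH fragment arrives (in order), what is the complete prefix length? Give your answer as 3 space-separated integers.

Fragment 1: offset=0 data="zAAUt" -> buffer=zAAUt??????? -> prefix_len=5
Fragment 2: offset=8 data="FVgH" -> buffer=zAAUt???FVgH -> prefix_len=5
Fragment 3: offset=5 data="wxl" -> buffer=zAAUtwxlFVgH -> prefix_len=12

Answer: 5 5 12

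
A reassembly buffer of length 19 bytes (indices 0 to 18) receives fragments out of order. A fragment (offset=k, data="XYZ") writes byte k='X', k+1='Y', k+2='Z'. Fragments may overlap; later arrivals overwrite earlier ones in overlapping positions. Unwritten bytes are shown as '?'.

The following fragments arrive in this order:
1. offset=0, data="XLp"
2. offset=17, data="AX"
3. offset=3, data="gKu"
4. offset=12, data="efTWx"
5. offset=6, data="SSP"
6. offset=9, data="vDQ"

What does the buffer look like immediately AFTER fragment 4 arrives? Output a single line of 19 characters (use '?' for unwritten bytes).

Answer: XLpgKu??????efTWxAX

Derivation:
Fragment 1: offset=0 data="XLp" -> buffer=XLp????????????????
Fragment 2: offset=17 data="AX" -> buffer=XLp??????????????AX
Fragment 3: offset=3 data="gKu" -> buffer=XLpgKu???????????AX
Fragment 4: offset=12 data="efTWx" -> buffer=XLpgKu??????efTWxAX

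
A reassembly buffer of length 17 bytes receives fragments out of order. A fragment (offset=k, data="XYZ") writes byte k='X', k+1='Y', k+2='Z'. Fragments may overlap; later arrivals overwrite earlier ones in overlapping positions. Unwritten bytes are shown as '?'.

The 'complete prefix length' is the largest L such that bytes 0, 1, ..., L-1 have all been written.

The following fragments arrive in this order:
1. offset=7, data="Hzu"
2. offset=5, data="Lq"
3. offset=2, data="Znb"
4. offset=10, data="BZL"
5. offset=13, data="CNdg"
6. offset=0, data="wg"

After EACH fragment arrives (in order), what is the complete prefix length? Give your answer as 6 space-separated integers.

Answer: 0 0 0 0 0 17

Derivation:
Fragment 1: offset=7 data="Hzu" -> buffer=???????Hzu??????? -> prefix_len=0
Fragment 2: offset=5 data="Lq" -> buffer=?????LqHzu??????? -> prefix_len=0
Fragment 3: offset=2 data="Znb" -> buffer=??ZnbLqHzu??????? -> prefix_len=0
Fragment 4: offset=10 data="BZL" -> buffer=??ZnbLqHzuBZL???? -> prefix_len=0
Fragment 5: offset=13 data="CNdg" -> buffer=??ZnbLqHzuBZLCNdg -> prefix_len=0
Fragment 6: offset=0 data="wg" -> buffer=wgZnbLqHzuBZLCNdg -> prefix_len=17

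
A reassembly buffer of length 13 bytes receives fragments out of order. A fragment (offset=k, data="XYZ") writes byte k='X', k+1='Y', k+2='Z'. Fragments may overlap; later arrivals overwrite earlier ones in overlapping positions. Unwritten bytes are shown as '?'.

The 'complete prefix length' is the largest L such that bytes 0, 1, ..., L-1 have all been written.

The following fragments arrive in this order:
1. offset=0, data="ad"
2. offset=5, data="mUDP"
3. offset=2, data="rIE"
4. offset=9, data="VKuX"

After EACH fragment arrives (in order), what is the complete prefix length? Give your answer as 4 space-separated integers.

Answer: 2 2 9 13

Derivation:
Fragment 1: offset=0 data="ad" -> buffer=ad??????????? -> prefix_len=2
Fragment 2: offset=5 data="mUDP" -> buffer=ad???mUDP???? -> prefix_len=2
Fragment 3: offset=2 data="rIE" -> buffer=adrIEmUDP???? -> prefix_len=9
Fragment 4: offset=9 data="VKuX" -> buffer=adrIEmUDPVKuX -> prefix_len=13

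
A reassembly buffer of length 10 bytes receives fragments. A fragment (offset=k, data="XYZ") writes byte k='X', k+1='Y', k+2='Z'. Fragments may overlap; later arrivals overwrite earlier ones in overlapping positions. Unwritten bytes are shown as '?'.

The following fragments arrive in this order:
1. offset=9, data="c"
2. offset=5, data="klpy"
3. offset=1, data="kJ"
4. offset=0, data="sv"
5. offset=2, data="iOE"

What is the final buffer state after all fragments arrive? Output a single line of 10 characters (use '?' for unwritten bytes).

Answer: sviOEklpyc

Derivation:
Fragment 1: offset=9 data="c" -> buffer=?????????c
Fragment 2: offset=5 data="klpy" -> buffer=?????klpyc
Fragment 3: offset=1 data="kJ" -> buffer=?kJ??klpyc
Fragment 4: offset=0 data="sv" -> buffer=svJ??klpyc
Fragment 5: offset=2 data="iOE" -> buffer=sviOEklpyc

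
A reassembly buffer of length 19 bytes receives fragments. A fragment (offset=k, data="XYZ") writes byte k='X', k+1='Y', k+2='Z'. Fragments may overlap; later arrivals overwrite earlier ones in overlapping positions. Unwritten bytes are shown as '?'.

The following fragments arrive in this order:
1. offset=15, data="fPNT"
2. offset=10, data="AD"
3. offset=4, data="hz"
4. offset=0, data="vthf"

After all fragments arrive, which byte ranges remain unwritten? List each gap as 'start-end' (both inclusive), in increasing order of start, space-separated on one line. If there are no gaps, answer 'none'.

Answer: 6-9 12-14

Derivation:
Fragment 1: offset=15 len=4
Fragment 2: offset=10 len=2
Fragment 3: offset=4 len=2
Fragment 4: offset=0 len=4
Gaps: 6-9 12-14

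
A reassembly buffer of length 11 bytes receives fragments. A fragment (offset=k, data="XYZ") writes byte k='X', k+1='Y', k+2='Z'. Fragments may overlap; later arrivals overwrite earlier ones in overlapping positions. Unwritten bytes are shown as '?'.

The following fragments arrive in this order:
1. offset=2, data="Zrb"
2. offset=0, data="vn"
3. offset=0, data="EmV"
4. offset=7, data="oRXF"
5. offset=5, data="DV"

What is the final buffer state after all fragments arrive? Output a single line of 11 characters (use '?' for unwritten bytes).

Answer: EmVrbDVoRXF

Derivation:
Fragment 1: offset=2 data="Zrb" -> buffer=??Zrb??????
Fragment 2: offset=0 data="vn" -> buffer=vnZrb??????
Fragment 3: offset=0 data="EmV" -> buffer=EmVrb??????
Fragment 4: offset=7 data="oRXF" -> buffer=EmVrb??oRXF
Fragment 5: offset=5 data="DV" -> buffer=EmVrbDVoRXF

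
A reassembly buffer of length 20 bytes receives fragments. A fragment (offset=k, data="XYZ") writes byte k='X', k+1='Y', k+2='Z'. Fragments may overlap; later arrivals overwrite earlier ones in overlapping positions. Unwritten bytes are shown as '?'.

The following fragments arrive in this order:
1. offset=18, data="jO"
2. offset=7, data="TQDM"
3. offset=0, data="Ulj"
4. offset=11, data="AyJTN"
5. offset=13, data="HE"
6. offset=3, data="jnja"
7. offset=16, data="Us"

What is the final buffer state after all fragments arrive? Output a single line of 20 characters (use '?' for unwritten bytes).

Answer: UljjnjaTQDMAyHENUsjO

Derivation:
Fragment 1: offset=18 data="jO" -> buffer=??????????????????jO
Fragment 2: offset=7 data="TQDM" -> buffer=???????TQDM???????jO
Fragment 3: offset=0 data="Ulj" -> buffer=Ulj????TQDM???????jO
Fragment 4: offset=11 data="AyJTN" -> buffer=Ulj????TQDMAyJTN??jO
Fragment 5: offset=13 data="HE" -> buffer=Ulj????TQDMAyHEN??jO
Fragment 6: offset=3 data="jnja" -> buffer=UljjnjaTQDMAyHEN??jO
Fragment 7: offset=16 data="Us" -> buffer=UljjnjaTQDMAyHENUsjO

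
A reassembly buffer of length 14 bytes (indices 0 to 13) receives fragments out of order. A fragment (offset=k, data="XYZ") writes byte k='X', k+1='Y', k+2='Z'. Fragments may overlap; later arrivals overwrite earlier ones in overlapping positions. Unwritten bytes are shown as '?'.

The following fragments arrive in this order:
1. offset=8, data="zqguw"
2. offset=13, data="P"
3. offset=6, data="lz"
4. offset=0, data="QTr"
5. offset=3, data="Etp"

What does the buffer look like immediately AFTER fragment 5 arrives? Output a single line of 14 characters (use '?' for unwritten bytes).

Fragment 1: offset=8 data="zqguw" -> buffer=????????zqguw?
Fragment 2: offset=13 data="P" -> buffer=????????zqguwP
Fragment 3: offset=6 data="lz" -> buffer=??????lzzqguwP
Fragment 4: offset=0 data="QTr" -> buffer=QTr???lzzqguwP
Fragment 5: offset=3 data="Etp" -> buffer=QTrEtplzzqguwP

Answer: QTrEtplzzqguwP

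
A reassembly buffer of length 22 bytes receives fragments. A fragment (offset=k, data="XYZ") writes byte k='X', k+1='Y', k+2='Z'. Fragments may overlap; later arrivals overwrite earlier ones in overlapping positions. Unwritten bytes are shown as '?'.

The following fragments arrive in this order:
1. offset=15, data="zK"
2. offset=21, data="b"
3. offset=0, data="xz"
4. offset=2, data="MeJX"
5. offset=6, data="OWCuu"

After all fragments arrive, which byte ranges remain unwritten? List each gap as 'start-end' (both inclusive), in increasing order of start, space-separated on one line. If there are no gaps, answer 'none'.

Answer: 11-14 17-20

Derivation:
Fragment 1: offset=15 len=2
Fragment 2: offset=21 len=1
Fragment 3: offset=0 len=2
Fragment 4: offset=2 len=4
Fragment 5: offset=6 len=5
Gaps: 11-14 17-20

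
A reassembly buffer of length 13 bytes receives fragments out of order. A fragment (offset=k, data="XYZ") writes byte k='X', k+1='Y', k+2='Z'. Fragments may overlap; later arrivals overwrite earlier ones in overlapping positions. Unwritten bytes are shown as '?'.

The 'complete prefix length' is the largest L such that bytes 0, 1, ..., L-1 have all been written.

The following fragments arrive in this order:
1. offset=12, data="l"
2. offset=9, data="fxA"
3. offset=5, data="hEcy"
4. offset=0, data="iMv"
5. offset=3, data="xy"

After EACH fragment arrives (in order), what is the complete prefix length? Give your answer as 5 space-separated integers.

Answer: 0 0 0 3 13

Derivation:
Fragment 1: offset=12 data="l" -> buffer=????????????l -> prefix_len=0
Fragment 2: offset=9 data="fxA" -> buffer=?????????fxAl -> prefix_len=0
Fragment 3: offset=5 data="hEcy" -> buffer=?????hEcyfxAl -> prefix_len=0
Fragment 4: offset=0 data="iMv" -> buffer=iMv??hEcyfxAl -> prefix_len=3
Fragment 5: offset=3 data="xy" -> buffer=iMvxyhEcyfxAl -> prefix_len=13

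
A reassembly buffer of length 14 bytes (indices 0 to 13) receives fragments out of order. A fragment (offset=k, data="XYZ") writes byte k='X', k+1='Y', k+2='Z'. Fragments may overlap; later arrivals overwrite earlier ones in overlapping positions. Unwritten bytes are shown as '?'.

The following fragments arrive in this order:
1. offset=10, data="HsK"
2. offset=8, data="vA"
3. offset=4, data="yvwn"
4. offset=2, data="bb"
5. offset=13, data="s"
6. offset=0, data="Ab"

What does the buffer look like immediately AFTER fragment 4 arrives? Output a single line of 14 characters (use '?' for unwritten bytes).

Answer: ??bbyvwnvAHsK?

Derivation:
Fragment 1: offset=10 data="HsK" -> buffer=??????????HsK?
Fragment 2: offset=8 data="vA" -> buffer=????????vAHsK?
Fragment 3: offset=4 data="yvwn" -> buffer=????yvwnvAHsK?
Fragment 4: offset=2 data="bb" -> buffer=??bbyvwnvAHsK?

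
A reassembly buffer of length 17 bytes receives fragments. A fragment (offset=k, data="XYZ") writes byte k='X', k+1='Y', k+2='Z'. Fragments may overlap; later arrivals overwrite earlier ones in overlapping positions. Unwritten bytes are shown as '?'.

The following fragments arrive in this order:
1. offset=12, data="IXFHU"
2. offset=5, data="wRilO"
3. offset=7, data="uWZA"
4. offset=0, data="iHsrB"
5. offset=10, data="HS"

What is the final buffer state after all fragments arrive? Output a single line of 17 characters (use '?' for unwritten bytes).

Answer: iHsrBwRuWZHSIXFHU

Derivation:
Fragment 1: offset=12 data="IXFHU" -> buffer=????????????IXFHU
Fragment 2: offset=5 data="wRilO" -> buffer=?????wRilO??IXFHU
Fragment 3: offset=7 data="uWZA" -> buffer=?????wRuWZA?IXFHU
Fragment 4: offset=0 data="iHsrB" -> buffer=iHsrBwRuWZA?IXFHU
Fragment 5: offset=10 data="HS" -> buffer=iHsrBwRuWZHSIXFHU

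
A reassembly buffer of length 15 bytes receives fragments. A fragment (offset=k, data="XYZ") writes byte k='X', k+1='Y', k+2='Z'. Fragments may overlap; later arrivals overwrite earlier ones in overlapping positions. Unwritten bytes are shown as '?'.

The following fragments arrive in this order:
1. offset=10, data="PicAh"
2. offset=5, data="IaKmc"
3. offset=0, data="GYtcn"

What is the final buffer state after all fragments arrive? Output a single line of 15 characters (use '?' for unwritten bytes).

Answer: GYtcnIaKmcPicAh

Derivation:
Fragment 1: offset=10 data="PicAh" -> buffer=??????????PicAh
Fragment 2: offset=5 data="IaKmc" -> buffer=?????IaKmcPicAh
Fragment 3: offset=0 data="GYtcn" -> buffer=GYtcnIaKmcPicAh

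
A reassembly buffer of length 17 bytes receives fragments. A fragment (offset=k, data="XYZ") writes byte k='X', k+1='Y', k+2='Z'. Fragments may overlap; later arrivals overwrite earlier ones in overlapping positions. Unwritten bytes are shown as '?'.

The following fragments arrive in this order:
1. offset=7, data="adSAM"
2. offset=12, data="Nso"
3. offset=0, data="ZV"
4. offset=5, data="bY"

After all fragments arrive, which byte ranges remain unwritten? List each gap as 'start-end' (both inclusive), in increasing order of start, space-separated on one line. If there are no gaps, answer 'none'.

Answer: 2-4 15-16

Derivation:
Fragment 1: offset=7 len=5
Fragment 2: offset=12 len=3
Fragment 3: offset=0 len=2
Fragment 4: offset=5 len=2
Gaps: 2-4 15-16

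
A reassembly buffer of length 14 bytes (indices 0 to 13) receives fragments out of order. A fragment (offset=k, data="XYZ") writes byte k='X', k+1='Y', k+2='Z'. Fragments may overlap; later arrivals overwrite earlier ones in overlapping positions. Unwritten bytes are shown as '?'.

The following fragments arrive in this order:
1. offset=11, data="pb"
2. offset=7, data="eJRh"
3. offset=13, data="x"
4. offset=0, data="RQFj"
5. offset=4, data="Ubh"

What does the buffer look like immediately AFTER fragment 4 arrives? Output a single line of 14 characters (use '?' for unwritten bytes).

Fragment 1: offset=11 data="pb" -> buffer=???????????pb?
Fragment 2: offset=7 data="eJRh" -> buffer=???????eJRhpb?
Fragment 3: offset=13 data="x" -> buffer=???????eJRhpbx
Fragment 4: offset=0 data="RQFj" -> buffer=RQFj???eJRhpbx

Answer: RQFj???eJRhpbx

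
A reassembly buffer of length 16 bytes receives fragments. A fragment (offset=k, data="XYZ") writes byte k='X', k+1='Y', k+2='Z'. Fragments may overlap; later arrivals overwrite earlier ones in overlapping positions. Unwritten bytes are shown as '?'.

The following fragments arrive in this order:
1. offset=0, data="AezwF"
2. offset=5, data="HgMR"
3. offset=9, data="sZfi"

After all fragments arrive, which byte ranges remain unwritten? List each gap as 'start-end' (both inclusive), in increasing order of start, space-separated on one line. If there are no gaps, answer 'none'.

Fragment 1: offset=0 len=5
Fragment 2: offset=5 len=4
Fragment 3: offset=9 len=4
Gaps: 13-15

Answer: 13-15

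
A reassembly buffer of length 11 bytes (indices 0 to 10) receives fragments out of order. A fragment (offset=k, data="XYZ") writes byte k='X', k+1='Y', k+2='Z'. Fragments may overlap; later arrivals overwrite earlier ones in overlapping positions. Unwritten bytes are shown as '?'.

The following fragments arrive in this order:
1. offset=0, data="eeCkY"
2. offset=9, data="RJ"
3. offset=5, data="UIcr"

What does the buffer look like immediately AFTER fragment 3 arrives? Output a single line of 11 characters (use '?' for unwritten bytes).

Fragment 1: offset=0 data="eeCkY" -> buffer=eeCkY??????
Fragment 2: offset=9 data="RJ" -> buffer=eeCkY????RJ
Fragment 3: offset=5 data="UIcr" -> buffer=eeCkYUIcrRJ

Answer: eeCkYUIcrRJ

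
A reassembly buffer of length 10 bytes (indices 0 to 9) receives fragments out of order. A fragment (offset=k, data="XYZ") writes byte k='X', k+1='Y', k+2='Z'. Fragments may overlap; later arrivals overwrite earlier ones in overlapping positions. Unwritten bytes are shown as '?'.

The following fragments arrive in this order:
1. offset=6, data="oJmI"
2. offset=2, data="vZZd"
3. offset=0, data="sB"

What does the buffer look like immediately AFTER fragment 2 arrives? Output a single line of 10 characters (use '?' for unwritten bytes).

Fragment 1: offset=6 data="oJmI" -> buffer=??????oJmI
Fragment 2: offset=2 data="vZZd" -> buffer=??vZZdoJmI

Answer: ??vZZdoJmI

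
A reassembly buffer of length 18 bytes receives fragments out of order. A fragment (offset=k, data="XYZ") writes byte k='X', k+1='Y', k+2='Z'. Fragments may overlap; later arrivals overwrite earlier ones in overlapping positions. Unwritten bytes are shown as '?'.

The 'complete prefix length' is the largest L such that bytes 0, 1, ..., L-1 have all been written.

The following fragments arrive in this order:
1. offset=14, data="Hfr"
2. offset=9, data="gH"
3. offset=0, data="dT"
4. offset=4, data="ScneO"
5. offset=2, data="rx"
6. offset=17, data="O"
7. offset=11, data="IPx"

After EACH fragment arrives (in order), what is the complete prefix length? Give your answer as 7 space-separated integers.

Fragment 1: offset=14 data="Hfr" -> buffer=??????????????Hfr? -> prefix_len=0
Fragment 2: offset=9 data="gH" -> buffer=?????????gH???Hfr? -> prefix_len=0
Fragment 3: offset=0 data="dT" -> buffer=dT???????gH???Hfr? -> prefix_len=2
Fragment 4: offset=4 data="ScneO" -> buffer=dT??ScneOgH???Hfr? -> prefix_len=2
Fragment 5: offset=2 data="rx" -> buffer=dTrxScneOgH???Hfr? -> prefix_len=11
Fragment 6: offset=17 data="O" -> buffer=dTrxScneOgH???HfrO -> prefix_len=11
Fragment 7: offset=11 data="IPx" -> buffer=dTrxScneOgHIPxHfrO -> prefix_len=18

Answer: 0 0 2 2 11 11 18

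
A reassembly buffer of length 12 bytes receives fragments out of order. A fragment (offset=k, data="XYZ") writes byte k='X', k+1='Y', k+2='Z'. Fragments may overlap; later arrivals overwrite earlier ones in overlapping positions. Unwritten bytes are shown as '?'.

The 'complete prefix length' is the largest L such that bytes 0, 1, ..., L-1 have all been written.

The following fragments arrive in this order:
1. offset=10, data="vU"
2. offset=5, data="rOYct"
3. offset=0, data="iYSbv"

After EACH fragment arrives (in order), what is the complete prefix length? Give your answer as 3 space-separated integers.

Fragment 1: offset=10 data="vU" -> buffer=??????????vU -> prefix_len=0
Fragment 2: offset=5 data="rOYct" -> buffer=?????rOYctvU -> prefix_len=0
Fragment 3: offset=0 data="iYSbv" -> buffer=iYSbvrOYctvU -> prefix_len=12

Answer: 0 0 12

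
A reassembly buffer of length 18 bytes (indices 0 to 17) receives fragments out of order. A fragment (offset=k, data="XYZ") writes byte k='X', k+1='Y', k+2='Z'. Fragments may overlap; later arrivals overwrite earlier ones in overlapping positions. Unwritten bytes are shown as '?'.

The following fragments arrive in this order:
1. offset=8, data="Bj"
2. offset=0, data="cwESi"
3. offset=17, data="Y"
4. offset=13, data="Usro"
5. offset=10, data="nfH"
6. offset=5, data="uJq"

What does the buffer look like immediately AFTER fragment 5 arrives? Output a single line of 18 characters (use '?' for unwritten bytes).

Answer: cwESi???BjnfHUsroY

Derivation:
Fragment 1: offset=8 data="Bj" -> buffer=????????Bj????????
Fragment 2: offset=0 data="cwESi" -> buffer=cwESi???Bj????????
Fragment 3: offset=17 data="Y" -> buffer=cwESi???Bj???????Y
Fragment 4: offset=13 data="Usro" -> buffer=cwESi???Bj???UsroY
Fragment 5: offset=10 data="nfH" -> buffer=cwESi???BjnfHUsroY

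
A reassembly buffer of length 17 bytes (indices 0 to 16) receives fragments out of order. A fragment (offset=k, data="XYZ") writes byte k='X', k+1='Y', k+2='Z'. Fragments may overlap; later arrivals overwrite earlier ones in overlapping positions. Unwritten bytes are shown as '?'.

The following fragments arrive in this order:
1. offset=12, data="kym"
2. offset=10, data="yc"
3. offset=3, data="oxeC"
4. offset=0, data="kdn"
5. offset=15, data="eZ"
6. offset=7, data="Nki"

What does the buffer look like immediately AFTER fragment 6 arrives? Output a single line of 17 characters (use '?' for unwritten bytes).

Fragment 1: offset=12 data="kym" -> buffer=????????????kym??
Fragment 2: offset=10 data="yc" -> buffer=??????????yckym??
Fragment 3: offset=3 data="oxeC" -> buffer=???oxeC???yckym??
Fragment 4: offset=0 data="kdn" -> buffer=kdnoxeC???yckym??
Fragment 5: offset=15 data="eZ" -> buffer=kdnoxeC???yckymeZ
Fragment 6: offset=7 data="Nki" -> buffer=kdnoxeCNkiyckymeZ

Answer: kdnoxeCNkiyckymeZ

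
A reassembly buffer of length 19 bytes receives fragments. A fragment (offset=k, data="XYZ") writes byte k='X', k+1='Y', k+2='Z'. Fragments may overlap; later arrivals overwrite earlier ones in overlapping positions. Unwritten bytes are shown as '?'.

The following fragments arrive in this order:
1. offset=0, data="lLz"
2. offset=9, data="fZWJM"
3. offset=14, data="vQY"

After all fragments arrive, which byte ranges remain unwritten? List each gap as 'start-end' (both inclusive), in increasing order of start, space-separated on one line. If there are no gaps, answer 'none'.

Fragment 1: offset=0 len=3
Fragment 2: offset=9 len=5
Fragment 3: offset=14 len=3
Gaps: 3-8 17-18

Answer: 3-8 17-18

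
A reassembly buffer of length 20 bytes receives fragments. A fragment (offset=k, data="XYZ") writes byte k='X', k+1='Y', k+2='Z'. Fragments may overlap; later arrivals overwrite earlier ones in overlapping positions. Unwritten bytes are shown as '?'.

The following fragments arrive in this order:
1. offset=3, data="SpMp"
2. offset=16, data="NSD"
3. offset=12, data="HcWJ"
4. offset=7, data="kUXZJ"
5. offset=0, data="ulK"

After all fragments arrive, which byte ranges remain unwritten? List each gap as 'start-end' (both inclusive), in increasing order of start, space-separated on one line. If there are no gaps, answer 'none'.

Fragment 1: offset=3 len=4
Fragment 2: offset=16 len=3
Fragment 3: offset=12 len=4
Fragment 4: offset=7 len=5
Fragment 5: offset=0 len=3
Gaps: 19-19

Answer: 19-19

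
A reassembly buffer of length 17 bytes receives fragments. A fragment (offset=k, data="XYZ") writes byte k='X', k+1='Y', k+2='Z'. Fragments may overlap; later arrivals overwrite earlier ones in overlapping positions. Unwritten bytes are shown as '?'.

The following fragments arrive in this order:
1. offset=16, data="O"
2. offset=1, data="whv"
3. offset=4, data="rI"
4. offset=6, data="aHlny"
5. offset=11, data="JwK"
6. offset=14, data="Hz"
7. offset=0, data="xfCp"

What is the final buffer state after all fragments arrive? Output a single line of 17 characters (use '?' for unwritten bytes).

Answer: xfCprIaHlnyJwKHzO

Derivation:
Fragment 1: offset=16 data="O" -> buffer=????????????????O
Fragment 2: offset=1 data="whv" -> buffer=?whv????????????O
Fragment 3: offset=4 data="rI" -> buffer=?whvrI??????????O
Fragment 4: offset=6 data="aHlny" -> buffer=?whvrIaHlny?????O
Fragment 5: offset=11 data="JwK" -> buffer=?whvrIaHlnyJwK??O
Fragment 6: offset=14 data="Hz" -> buffer=?whvrIaHlnyJwKHzO
Fragment 7: offset=0 data="xfCp" -> buffer=xfCprIaHlnyJwKHzO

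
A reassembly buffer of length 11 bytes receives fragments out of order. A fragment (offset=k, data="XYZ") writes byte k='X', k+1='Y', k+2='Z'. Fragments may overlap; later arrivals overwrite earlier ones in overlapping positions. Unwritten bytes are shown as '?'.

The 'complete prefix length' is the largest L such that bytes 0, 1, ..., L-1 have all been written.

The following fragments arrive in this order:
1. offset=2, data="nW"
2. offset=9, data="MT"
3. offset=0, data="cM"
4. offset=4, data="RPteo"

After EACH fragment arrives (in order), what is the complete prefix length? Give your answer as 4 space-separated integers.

Fragment 1: offset=2 data="nW" -> buffer=??nW??????? -> prefix_len=0
Fragment 2: offset=9 data="MT" -> buffer=??nW?????MT -> prefix_len=0
Fragment 3: offset=0 data="cM" -> buffer=cMnW?????MT -> prefix_len=4
Fragment 4: offset=4 data="RPteo" -> buffer=cMnWRPteoMT -> prefix_len=11

Answer: 0 0 4 11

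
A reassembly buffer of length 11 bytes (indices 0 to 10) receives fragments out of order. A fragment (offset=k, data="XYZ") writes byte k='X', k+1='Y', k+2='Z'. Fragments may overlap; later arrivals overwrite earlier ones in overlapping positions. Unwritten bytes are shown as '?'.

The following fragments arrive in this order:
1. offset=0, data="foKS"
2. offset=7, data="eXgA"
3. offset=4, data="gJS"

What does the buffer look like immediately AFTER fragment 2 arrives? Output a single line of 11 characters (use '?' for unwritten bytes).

Answer: foKS???eXgA

Derivation:
Fragment 1: offset=0 data="foKS" -> buffer=foKS???????
Fragment 2: offset=7 data="eXgA" -> buffer=foKS???eXgA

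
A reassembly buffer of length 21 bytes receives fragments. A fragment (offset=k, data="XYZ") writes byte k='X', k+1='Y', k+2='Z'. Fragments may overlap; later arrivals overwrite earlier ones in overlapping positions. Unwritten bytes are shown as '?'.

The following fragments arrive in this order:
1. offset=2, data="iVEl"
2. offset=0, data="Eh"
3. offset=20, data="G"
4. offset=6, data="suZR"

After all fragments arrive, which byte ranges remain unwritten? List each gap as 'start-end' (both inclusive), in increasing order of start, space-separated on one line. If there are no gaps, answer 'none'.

Fragment 1: offset=2 len=4
Fragment 2: offset=0 len=2
Fragment 3: offset=20 len=1
Fragment 4: offset=6 len=4
Gaps: 10-19

Answer: 10-19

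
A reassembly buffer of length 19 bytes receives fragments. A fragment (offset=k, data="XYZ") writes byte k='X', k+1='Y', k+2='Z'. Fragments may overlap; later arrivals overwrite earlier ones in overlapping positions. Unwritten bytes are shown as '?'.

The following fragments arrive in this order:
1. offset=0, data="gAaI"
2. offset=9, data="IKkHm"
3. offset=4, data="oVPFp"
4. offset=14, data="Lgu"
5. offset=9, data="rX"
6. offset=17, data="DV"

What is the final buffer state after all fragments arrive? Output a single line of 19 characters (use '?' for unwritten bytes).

Fragment 1: offset=0 data="gAaI" -> buffer=gAaI???????????????
Fragment 2: offset=9 data="IKkHm" -> buffer=gAaI?????IKkHm?????
Fragment 3: offset=4 data="oVPFp" -> buffer=gAaIoVPFpIKkHm?????
Fragment 4: offset=14 data="Lgu" -> buffer=gAaIoVPFpIKkHmLgu??
Fragment 5: offset=9 data="rX" -> buffer=gAaIoVPFprXkHmLgu??
Fragment 6: offset=17 data="DV" -> buffer=gAaIoVPFprXkHmLguDV

Answer: gAaIoVPFprXkHmLguDV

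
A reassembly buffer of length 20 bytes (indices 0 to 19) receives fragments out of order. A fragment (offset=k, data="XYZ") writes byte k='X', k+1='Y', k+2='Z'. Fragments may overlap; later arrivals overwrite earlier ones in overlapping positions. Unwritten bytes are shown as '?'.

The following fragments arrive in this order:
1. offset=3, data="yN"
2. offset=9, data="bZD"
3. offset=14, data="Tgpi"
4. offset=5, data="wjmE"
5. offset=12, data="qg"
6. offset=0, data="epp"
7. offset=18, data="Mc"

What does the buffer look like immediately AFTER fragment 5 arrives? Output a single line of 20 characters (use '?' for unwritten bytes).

Fragment 1: offset=3 data="yN" -> buffer=???yN???????????????
Fragment 2: offset=9 data="bZD" -> buffer=???yN????bZD????????
Fragment 3: offset=14 data="Tgpi" -> buffer=???yN????bZD??Tgpi??
Fragment 4: offset=5 data="wjmE" -> buffer=???yNwjmEbZD??Tgpi??
Fragment 5: offset=12 data="qg" -> buffer=???yNwjmEbZDqgTgpi??

Answer: ???yNwjmEbZDqgTgpi??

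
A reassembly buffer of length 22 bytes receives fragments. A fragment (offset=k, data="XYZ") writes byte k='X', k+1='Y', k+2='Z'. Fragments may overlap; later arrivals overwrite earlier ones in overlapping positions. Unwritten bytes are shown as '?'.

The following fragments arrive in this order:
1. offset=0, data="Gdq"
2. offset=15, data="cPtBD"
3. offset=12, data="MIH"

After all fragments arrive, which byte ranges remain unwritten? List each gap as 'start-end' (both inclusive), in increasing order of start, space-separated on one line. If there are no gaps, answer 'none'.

Fragment 1: offset=0 len=3
Fragment 2: offset=15 len=5
Fragment 3: offset=12 len=3
Gaps: 3-11 20-21

Answer: 3-11 20-21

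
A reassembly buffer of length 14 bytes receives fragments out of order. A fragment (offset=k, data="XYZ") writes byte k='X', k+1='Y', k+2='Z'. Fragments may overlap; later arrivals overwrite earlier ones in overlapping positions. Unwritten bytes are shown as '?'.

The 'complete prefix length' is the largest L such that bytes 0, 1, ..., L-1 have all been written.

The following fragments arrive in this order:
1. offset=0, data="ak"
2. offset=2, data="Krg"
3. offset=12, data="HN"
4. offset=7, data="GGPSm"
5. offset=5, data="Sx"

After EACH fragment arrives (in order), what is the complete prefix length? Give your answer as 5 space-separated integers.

Answer: 2 5 5 5 14

Derivation:
Fragment 1: offset=0 data="ak" -> buffer=ak???????????? -> prefix_len=2
Fragment 2: offset=2 data="Krg" -> buffer=akKrg????????? -> prefix_len=5
Fragment 3: offset=12 data="HN" -> buffer=akKrg???????HN -> prefix_len=5
Fragment 4: offset=7 data="GGPSm" -> buffer=akKrg??GGPSmHN -> prefix_len=5
Fragment 5: offset=5 data="Sx" -> buffer=akKrgSxGGPSmHN -> prefix_len=14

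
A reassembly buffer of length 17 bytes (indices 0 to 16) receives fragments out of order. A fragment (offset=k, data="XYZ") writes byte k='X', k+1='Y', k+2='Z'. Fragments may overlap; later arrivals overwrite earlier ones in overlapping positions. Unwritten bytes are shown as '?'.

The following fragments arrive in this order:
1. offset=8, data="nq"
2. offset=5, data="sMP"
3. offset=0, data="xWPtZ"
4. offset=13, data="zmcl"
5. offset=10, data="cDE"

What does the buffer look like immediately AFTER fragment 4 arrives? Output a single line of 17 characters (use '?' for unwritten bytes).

Fragment 1: offset=8 data="nq" -> buffer=????????nq???????
Fragment 2: offset=5 data="sMP" -> buffer=?????sMPnq???????
Fragment 3: offset=0 data="xWPtZ" -> buffer=xWPtZsMPnq???????
Fragment 4: offset=13 data="zmcl" -> buffer=xWPtZsMPnq???zmcl

Answer: xWPtZsMPnq???zmcl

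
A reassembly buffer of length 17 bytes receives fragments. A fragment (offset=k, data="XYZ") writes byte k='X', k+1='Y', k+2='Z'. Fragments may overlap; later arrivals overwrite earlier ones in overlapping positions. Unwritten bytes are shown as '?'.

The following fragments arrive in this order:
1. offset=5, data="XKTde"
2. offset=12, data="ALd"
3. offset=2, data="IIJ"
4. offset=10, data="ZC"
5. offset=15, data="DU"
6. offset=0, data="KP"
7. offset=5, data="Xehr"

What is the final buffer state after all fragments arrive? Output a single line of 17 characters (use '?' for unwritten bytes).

Answer: KPIIJXehreZCALdDU

Derivation:
Fragment 1: offset=5 data="XKTde" -> buffer=?????XKTde???????
Fragment 2: offset=12 data="ALd" -> buffer=?????XKTde??ALd??
Fragment 3: offset=2 data="IIJ" -> buffer=??IIJXKTde??ALd??
Fragment 4: offset=10 data="ZC" -> buffer=??IIJXKTdeZCALd??
Fragment 5: offset=15 data="DU" -> buffer=??IIJXKTdeZCALdDU
Fragment 6: offset=0 data="KP" -> buffer=KPIIJXKTdeZCALdDU
Fragment 7: offset=5 data="Xehr" -> buffer=KPIIJXehreZCALdDU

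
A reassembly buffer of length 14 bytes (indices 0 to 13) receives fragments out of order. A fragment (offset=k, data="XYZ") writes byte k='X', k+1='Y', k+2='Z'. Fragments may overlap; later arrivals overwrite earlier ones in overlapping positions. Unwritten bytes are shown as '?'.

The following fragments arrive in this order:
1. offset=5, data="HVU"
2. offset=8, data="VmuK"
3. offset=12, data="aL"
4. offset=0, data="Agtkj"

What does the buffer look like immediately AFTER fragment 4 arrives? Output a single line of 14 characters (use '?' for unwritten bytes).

Answer: AgtkjHVUVmuKaL

Derivation:
Fragment 1: offset=5 data="HVU" -> buffer=?????HVU??????
Fragment 2: offset=8 data="VmuK" -> buffer=?????HVUVmuK??
Fragment 3: offset=12 data="aL" -> buffer=?????HVUVmuKaL
Fragment 4: offset=0 data="Agtkj" -> buffer=AgtkjHVUVmuKaL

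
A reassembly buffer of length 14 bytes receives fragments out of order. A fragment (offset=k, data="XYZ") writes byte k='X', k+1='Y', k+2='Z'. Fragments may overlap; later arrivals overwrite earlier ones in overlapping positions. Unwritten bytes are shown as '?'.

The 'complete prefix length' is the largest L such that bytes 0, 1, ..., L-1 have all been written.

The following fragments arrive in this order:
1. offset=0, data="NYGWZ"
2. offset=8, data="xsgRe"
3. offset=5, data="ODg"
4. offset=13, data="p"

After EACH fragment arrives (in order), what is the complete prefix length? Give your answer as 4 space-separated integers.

Fragment 1: offset=0 data="NYGWZ" -> buffer=NYGWZ????????? -> prefix_len=5
Fragment 2: offset=8 data="xsgRe" -> buffer=NYGWZ???xsgRe? -> prefix_len=5
Fragment 3: offset=5 data="ODg" -> buffer=NYGWZODgxsgRe? -> prefix_len=13
Fragment 4: offset=13 data="p" -> buffer=NYGWZODgxsgRep -> prefix_len=14

Answer: 5 5 13 14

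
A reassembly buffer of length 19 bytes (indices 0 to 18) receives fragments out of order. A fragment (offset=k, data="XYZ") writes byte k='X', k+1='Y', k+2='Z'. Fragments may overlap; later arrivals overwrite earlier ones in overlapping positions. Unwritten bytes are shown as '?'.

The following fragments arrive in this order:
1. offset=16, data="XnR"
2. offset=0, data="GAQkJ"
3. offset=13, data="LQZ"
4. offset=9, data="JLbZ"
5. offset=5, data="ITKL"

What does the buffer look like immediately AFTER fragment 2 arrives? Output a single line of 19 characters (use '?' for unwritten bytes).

Answer: GAQkJ???????????XnR

Derivation:
Fragment 1: offset=16 data="XnR" -> buffer=????????????????XnR
Fragment 2: offset=0 data="GAQkJ" -> buffer=GAQkJ???????????XnR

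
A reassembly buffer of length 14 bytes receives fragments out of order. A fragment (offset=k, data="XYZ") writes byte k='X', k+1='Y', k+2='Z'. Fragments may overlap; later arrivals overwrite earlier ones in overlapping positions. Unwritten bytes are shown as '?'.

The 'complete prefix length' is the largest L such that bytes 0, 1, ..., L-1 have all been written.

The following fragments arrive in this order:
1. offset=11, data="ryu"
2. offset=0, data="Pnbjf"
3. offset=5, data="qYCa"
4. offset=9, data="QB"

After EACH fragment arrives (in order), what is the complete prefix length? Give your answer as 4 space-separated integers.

Answer: 0 5 9 14

Derivation:
Fragment 1: offset=11 data="ryu" -> buffer=???????????ryu -> prefix_len=0
Fragment 2: offset=0 data="Pnbjf" -> buffer=Pnbjf??????ryu -> prefix_len=5
Fragment 3: offset=5 data="qYCa" -> buffer=PnbjfqYCa??ryu -> prefix_len=9
Fragment 4: offset=9 data="QB" -> buffer=PnbjfqYCaQBryu -> prefix_len=14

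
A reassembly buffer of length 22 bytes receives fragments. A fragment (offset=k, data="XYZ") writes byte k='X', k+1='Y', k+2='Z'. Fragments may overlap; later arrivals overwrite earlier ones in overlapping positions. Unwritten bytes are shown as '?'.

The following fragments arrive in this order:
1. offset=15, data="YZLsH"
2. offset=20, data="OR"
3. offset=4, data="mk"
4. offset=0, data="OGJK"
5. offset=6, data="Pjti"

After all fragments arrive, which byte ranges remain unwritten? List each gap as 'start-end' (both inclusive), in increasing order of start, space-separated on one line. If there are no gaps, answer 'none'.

Answer: 10-14

Derivation:
Fragment 1: offset=15 len=5
Fragment 2: offset=20 len=2
Fragment 3: offset=4 len=2
Fragment 4: offset=0 len=4
Fragment 5: offset=6 len=4
Gaps: 10-14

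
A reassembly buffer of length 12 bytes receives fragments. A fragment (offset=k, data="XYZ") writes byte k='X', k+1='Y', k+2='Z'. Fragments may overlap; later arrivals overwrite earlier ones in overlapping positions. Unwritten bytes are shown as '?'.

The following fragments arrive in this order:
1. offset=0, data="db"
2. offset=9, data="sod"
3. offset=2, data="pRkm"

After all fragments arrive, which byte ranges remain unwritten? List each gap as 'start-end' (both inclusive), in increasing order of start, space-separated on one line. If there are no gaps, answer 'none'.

Answer: 6-8

Derivation:
Fragment 1: offset=0 len=2
Fragment 2: offset=9 len=3
Fragment 3: offset=2 len=4
Gaps: 6-8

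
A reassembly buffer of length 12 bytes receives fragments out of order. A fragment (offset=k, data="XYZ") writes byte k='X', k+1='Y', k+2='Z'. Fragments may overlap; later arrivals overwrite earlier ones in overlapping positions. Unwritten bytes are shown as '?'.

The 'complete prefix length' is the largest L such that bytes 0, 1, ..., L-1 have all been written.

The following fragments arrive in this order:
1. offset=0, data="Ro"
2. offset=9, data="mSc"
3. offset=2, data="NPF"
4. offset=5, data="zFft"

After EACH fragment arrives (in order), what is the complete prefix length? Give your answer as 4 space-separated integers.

Answer: 2 2 5 12

Derivation:
Fragment 1: offset=0 data="Ro" -> buffer=Ro?????????? -> prefix_len=2
Fragment 2: offset=9 data="mSc" -> buffer=Ro???????mSc -> prefix_len=2
Fragment 3: offset=2 data="NPF" -> buffer=RoNPF????mSc -> prefix_len=5
Fragment 4: offset=5 data="zFft" -> buffer=RoNPFzFftmSc -> prefix_len=12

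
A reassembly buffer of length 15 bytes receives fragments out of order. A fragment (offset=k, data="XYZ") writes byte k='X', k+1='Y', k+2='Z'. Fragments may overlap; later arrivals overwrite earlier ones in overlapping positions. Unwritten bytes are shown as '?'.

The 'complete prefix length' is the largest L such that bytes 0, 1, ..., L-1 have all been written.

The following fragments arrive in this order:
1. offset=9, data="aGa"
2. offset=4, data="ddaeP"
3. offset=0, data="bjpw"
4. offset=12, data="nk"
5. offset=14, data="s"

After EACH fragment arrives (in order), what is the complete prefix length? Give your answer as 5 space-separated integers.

Answer: 0 0 12 14 15

Derivation:
Fragment 1: offset=9 data="aGa" -> buffer=?????????aGa??? -> prefix_len=0
Fragment 2: offset=4 data="ddaeP" -> buffer=????ddaePaGa??? -> prefix_len=0
Fragment 3: offset=0 data="bjpw" -> buffer=bjpwddaePaGa??? -> prefix_len=12
Fragment 4: offset=12 data="nk" -> buffer=bjpwddaePaGank? -> prefix_len=14
Fragment 5: offset=14 data="s" -> buffer=bjpwddaePaGanks -> prefix_len=15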